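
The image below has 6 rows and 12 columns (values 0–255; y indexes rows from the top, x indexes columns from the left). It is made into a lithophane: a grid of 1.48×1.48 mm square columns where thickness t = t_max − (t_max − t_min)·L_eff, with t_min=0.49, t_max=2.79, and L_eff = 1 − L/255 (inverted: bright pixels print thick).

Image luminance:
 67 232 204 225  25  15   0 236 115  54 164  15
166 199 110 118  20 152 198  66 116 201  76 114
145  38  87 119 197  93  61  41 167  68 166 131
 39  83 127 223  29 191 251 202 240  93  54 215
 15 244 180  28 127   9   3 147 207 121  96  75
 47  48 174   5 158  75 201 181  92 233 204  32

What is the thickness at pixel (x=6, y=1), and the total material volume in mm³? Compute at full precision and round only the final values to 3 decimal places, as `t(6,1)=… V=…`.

span = t_max - t_min = 2.79 - 0.49 = 2.300
L(6,1) = 198, L_eff = 1 - 198/255 = 0.223529 (inverted)
t(6,1) = 2.79 - 2.300·0.223529 = 2.276
Σt over all 6·12 pixels = 144457/1275 ≈ 113.2996078
V = pitch²·Σt = 1.48²·144457/1275 = 248.171

t(6,1)=2.276 V=248.171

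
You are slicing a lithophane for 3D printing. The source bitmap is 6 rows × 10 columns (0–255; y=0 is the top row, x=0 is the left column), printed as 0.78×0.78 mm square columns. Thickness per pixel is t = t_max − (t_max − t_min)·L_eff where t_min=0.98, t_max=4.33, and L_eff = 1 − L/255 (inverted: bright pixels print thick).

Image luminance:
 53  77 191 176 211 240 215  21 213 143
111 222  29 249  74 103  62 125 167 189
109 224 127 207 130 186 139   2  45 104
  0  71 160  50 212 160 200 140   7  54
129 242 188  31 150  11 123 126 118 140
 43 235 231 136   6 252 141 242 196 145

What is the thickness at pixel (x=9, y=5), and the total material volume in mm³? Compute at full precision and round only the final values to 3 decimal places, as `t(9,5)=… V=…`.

span = t_max - t_min = 4.33 - 0.98 = 3.350
L(9,5) = 145, L_eff = 1 - 145/255 = 0.431373 (inverted)
t(9,5) = 4.33 - 3.350·0.431373 = 2.885
Σt over all 6·10 pixels = 841441/5100 ≈ 164.9884314
V = pitch²·Σt = 0.78²·841441/5100 = 100.379

t(9,5)=2.885 V=100.379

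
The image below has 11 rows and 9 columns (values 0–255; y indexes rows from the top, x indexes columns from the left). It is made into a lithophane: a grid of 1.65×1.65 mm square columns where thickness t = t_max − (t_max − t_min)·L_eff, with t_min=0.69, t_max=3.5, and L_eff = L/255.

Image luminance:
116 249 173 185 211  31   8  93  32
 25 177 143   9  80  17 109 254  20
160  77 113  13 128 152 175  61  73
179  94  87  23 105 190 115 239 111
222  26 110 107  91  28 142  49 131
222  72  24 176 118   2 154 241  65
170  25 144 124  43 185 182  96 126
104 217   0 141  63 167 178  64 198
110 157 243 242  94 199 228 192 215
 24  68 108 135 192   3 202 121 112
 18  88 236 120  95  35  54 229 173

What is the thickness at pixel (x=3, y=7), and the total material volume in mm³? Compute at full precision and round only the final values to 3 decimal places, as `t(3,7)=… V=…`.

span = t_max - t_min = 3.5 - 0.69 = 2.810
L(3,7) = 141, L_eff = 141/255 = 0.552941
t(3,7) = 3.5 - 2.810·0.552941 = 1.946
Σt over all 11·9 pixels = 5484263/25500 ≈ 215.0691373
V = pitch²·Σt = 1.65²·5484263/25500 = 585.526

t(3,7)=1.946 V=585.526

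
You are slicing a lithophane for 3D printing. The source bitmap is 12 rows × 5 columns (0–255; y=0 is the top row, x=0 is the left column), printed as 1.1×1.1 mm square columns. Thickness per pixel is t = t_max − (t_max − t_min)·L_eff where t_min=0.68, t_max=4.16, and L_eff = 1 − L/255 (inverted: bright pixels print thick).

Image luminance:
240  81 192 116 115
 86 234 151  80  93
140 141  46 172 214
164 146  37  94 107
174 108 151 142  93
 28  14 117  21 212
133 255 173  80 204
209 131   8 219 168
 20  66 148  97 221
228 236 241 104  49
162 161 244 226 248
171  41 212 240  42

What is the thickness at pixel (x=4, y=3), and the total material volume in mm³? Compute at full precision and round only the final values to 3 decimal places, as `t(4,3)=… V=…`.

t(4,3)=2.140 V=188.836

span = t_max - t_min = 4.16 - 0.68 = 3.480
L(4,3) = 107, L_eff = 1 - 107/255 = 0.580392 (inverted)
t(4,3) = 4.16 - 3.480·0.580392 = 2.140
Σt over all 12·5 pixels = 331634/2125 ≈ 156.0630588
V = pitch²·Σt = 1.1²·331634/2125 = 188.836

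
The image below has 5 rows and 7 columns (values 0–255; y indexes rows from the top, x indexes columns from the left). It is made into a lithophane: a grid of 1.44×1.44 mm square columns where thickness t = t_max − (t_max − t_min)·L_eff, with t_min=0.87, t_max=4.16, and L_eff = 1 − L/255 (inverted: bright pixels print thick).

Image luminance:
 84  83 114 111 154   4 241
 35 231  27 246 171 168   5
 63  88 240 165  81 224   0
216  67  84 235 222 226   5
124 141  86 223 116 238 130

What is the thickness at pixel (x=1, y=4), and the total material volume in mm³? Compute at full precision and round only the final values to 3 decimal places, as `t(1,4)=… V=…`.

span = t_max - t_min = 4.16 - 0.87 = 3.290
L(1,4) = 141, L_eff = 1 - 141/255 = 0.447059 (inverted)
t(1,4) = 4.16 - 3.290·0.447059 = 2.689
Σt over all 5·7 pixels = 2305667/25500 ≈ 90.4183137
V = pitch²·Σt = 1.44²·2305667/25500 = 187.491

t(1,4)=2.689 V=187.491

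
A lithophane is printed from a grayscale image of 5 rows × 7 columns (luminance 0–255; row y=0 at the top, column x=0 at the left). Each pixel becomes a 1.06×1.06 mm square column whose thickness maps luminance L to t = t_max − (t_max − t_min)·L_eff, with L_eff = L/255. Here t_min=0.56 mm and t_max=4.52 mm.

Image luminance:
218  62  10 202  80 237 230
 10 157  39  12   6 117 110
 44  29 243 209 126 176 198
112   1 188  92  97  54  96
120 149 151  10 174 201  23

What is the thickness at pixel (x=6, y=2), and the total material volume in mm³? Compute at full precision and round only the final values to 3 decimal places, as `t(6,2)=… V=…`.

span = t_max - t_min = 4.52 - 0.56 = 3.960
L(6,2) = 198, L_eff = 198/255 = 0.776471
t(6,2) = 4.52 - 3.960·0.776471 = 1.445
Σt over all 5·7 pixels = 204736/2125 ≈ 96.3463529
V = pitch²·Σt = 1.06²·204736/2125 = 108.255

t(6,2)=1.445 V=108.255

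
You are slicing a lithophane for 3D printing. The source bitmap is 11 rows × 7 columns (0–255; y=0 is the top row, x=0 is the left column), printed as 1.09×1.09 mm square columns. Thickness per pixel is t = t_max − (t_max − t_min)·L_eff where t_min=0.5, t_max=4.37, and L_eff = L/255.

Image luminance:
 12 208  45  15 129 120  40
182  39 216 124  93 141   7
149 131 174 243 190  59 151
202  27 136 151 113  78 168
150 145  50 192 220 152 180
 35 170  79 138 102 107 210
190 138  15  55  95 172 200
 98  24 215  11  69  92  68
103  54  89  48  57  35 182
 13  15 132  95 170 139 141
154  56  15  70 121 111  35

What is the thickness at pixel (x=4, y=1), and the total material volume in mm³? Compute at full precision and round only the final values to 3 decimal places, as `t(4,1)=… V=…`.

t(4,1)=2.959 V=245.617

span = t_max - t_min = 4.37 - 0.5 = 3.870
L(4,1) = 93, L_eff = 93/255 = 0.364706
t(4,1) = 4.37 - 3.870·0.364706 = 2.959
Σt over all 11·7 pixels = 351443/1700 ≈ 206.7311765
V = pitch²·Σt = 1.09²·351443/1700 = 245.617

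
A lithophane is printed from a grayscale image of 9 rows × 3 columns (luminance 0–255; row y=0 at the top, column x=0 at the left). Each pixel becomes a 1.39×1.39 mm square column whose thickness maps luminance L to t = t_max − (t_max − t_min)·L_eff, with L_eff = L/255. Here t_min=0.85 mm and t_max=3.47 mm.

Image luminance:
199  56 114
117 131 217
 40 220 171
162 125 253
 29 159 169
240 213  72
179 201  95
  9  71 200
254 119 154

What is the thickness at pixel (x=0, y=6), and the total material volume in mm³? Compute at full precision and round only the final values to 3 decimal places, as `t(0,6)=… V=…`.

span = t_max - t_min = 3.47 - 0.85 = 2.620
L(0,6) = 179, L_eff = 179/255 = 0.701961
t(0,6) = 3.47 - 2.620·0.701961 = 1.631
Σt over all 9·3 pixels = 449739/8500 ≈ 52.9104706
V = pitch²·Σt = 1.39²·449739/8500 = 102.228

t(0,6)=1.631 V=102.228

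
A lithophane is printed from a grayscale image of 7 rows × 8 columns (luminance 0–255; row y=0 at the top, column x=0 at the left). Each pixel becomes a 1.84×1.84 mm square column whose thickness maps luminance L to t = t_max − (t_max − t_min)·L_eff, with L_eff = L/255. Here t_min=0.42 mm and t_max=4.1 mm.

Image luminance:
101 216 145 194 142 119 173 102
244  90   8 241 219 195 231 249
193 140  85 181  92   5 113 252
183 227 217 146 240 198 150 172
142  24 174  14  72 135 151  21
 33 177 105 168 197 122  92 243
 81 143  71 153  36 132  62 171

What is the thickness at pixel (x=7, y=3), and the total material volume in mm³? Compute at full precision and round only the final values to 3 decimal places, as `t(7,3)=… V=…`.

span = t_max - t_min = 4.1 - 0.42 = 3.680
L(7,3) = 172, L_eff = 172/255 = 0.674510
t(7,3) = 4.1 - 3.680·0.674510 = 1.618
Σt over all 7·8 pixels = 729356/6375 ≈ 114.4087843
V = pitch²·Σt = 1.84²·729356/6375 = 387.342

t(7,3)=1.618 V=387.342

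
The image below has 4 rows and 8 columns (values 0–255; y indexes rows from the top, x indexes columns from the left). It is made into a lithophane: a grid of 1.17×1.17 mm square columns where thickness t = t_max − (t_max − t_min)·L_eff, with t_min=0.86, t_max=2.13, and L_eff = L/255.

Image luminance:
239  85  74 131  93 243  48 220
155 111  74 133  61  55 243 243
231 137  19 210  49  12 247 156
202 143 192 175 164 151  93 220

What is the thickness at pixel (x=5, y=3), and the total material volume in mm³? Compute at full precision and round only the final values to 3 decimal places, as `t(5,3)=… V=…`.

span = t_max - t_min = 2.13 - 0.86 = 1.270
L(5,3) = 151, L_eff = 151/255 = 0.592157
t(5,3) = 2.13 - 1.270·0.592157 = 1.378
Σt over all 4·8 pixels = 1152737/25500 ≈ 45.2053725
V = pitch²·Σt = 1.17²·1152737/25500 = 61.882

t(5,3)=1.378 V=61.882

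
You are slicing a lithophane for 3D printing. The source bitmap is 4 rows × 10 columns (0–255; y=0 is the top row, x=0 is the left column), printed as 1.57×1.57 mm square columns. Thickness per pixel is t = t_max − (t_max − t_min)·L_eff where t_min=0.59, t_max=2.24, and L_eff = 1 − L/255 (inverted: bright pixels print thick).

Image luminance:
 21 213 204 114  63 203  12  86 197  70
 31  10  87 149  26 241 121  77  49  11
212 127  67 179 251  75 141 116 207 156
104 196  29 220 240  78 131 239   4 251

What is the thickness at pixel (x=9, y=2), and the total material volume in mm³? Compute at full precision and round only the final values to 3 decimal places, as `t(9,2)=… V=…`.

t(9,2)=1.599 V=138.046

span = t_max - t_min = 2.24 - 0.59 = 1.650
L(9,2) = 156, L_eff = 1 - 156/255 = 0.388235 (inverted)
t(9,2) = 2.24 - 1.650·0.388235 = 1.599
Σt over all 4·10 pixels = 23802/425 ≈ 56.0047059
V = pitch²·Σt = 1.57²·23802/425 = 138.046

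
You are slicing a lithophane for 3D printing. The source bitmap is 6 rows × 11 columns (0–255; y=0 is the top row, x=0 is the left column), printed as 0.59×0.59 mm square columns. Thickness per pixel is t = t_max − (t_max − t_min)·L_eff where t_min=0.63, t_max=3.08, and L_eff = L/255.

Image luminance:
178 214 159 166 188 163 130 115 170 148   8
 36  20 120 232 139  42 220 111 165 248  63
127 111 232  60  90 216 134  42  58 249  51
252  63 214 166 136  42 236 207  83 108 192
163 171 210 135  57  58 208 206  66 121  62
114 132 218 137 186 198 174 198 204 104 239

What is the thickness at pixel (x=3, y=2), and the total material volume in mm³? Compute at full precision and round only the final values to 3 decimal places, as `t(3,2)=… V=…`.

t(3,2)=2.504 V=39.106

span = t_max - t_min = 3.08 - 0.63 = 2.450
L(3,2) = 60, L_eff = 60/255 = 0.235294
t(3,2) = 3.08 - 2.450·0.235294 = 2.504
Σt over all 6·11 pixels = 190981/1700 ≈ 112.3417647
V = pitch²·Σt = 0.59²·190981/1700 = 39.106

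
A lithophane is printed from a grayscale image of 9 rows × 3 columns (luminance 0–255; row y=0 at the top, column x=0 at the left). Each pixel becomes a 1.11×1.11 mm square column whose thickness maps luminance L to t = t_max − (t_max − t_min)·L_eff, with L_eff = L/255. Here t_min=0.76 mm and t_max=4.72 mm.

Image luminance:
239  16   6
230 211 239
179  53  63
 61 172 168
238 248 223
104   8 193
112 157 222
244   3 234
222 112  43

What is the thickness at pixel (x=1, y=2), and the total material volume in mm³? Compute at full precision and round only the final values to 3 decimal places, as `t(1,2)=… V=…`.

span = t_max - t_min = 4.72 - 0.76 = 3.960
L(1,2) = 53, L_eff = 53/255 = 0.207843
t(1,2) = 4.72 - 3.960·0.207843 = 3.897
Σt over all 9·3 pixels = 27762/425 ≈ 65.3223529
V = pitch²·Σt = 1.11²·27762/425 = 80.484

t(1,2)=3.897 V=80.484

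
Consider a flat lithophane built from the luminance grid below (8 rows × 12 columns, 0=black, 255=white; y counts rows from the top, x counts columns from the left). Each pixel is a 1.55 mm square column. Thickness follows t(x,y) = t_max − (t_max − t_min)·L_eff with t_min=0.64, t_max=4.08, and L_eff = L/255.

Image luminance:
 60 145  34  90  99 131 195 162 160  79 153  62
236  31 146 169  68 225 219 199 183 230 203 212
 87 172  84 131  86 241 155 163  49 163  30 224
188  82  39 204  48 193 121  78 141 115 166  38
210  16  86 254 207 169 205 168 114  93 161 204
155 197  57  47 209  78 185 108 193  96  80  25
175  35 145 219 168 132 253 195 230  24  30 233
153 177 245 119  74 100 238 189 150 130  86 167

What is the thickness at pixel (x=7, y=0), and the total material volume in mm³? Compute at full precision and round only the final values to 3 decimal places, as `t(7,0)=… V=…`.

span = t_max - t_min = 4.08 - 0.64 = 3.440
L(7,0) = 162, L_eff = 162/255 = 0.635294
t(7,0) = 4.08 - 3.440·0.635294 = 1.895
Σt over all 8·12 pixels = 446094/2125 ≈ 209.9265882
V = pitch²·Σt = 1.55²·446094/2125 = 504.349

t(7,0)=1.895 V=504.349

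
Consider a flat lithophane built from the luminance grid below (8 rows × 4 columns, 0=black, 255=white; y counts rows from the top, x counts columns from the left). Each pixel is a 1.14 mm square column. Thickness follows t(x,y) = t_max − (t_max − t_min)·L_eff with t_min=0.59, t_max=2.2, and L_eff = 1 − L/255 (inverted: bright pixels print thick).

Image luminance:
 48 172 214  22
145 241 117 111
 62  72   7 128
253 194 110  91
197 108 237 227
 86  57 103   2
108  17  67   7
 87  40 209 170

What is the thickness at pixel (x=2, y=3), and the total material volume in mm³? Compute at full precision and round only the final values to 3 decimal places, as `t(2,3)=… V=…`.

span = t_max - t_min = 2.2 - 0.59 = 1.610
L(2,3) = 110, L_eff = 1 - 110/255 = 0.568627 (inverted)
t(2,3) = 2.2 - 1.610·0.568627 = 1.285
Σt over all 8·4 pixels = 1078589/25500 ≈ 42.2976078
V = pitch²·Σt = 1.14²·1078589/25500 = 54.970

t(2,3)=1.285 V=54.970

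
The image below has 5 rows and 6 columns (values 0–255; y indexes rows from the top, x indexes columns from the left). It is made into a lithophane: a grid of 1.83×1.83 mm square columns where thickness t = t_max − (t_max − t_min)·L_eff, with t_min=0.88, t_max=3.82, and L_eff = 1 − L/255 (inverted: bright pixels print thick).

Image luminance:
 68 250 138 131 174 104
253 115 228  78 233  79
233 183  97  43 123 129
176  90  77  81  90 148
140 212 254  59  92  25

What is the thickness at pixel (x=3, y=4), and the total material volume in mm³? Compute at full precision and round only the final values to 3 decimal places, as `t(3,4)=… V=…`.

t(3,4)=1.560 V=246.831

span = t_max - t_min = 3.82 - 0.88 = 2.940
L(3,4) = 59, L_eff = 1 - 59/255 = 0.768627 (inverted)
t(3,4) = 3.82 - 2.940·0.768627 = 1.560
Σt over all 5·6 pixels = 313247/4250 ≈ 73.7051765
V = pitch²·Σt = 1.83²·313247/4250 = 246.831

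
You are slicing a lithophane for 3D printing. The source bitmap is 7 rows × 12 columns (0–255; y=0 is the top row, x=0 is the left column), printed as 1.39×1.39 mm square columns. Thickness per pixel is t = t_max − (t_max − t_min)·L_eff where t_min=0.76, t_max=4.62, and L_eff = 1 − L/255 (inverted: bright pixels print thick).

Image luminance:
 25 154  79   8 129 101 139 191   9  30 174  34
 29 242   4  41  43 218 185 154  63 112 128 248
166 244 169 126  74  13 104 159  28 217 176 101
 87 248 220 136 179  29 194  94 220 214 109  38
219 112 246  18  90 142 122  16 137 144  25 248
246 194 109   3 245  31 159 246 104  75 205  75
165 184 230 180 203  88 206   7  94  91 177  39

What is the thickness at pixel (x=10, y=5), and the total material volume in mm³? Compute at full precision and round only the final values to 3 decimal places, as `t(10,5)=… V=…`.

t(10,5)=3.863 V=438.040

span = t_max - t_min = 4.62 - 0.76 = 3.860
L(10,5) = 205, L_eff = 1 - 205/255 = 0.196078 (inverted)
t(10,5) = 4.62 - 3.860·0.196078 = 3.863
Σt over all 7·12 pixels = 289064/1275 ≈ 226.7168627
V = pitch²·Σt = 1.39²·289064/1275 = 438.040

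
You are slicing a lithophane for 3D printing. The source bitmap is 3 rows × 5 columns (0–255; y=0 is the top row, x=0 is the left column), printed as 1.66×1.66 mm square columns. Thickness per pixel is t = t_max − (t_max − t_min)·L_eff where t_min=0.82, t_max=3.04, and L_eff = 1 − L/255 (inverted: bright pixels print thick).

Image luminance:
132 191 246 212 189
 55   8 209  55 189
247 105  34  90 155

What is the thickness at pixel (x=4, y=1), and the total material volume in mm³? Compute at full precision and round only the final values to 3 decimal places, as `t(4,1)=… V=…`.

t(4,1)=2.465 V=84.681

span = t_max - t_min = 3.04 - 0.82 = 2.220
L(4,1) = 189, L_eff = 1 - 189/255 = 0.258824 (inverted)
t(4,1) = 3.04 - 2.220·0.258824 = 2.465
Σt over all 3·5 pixels = 65302/2125 ≈ 30.7303529
V = pitch²·Σt = 1.66²·65302/2125 = 84.681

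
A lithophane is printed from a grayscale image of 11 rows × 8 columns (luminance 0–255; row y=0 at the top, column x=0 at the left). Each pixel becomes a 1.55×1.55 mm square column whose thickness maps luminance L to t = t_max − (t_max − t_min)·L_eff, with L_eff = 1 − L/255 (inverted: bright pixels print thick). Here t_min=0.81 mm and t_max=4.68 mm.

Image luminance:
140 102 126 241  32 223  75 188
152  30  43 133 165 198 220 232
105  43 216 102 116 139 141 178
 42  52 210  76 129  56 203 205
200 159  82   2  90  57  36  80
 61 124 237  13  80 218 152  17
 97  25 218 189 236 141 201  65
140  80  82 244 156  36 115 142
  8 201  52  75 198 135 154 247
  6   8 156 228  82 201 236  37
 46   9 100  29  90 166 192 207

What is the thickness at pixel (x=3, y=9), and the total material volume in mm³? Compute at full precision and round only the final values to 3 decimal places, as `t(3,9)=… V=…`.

span = t_max - t_min = 4.68 - 0.81 = 3.870
L(3,9) = 228, L_eff = 1 - 228/255 = 0.105882 (inverted)
t(3,9) = 4.68 - 3.870·0.105882 = 4.270
Σt over all 11·8 pixels = 2018559/8500 ≈ 237.4775294
V = pitch²·Σt = 1.55²·2018559/8500 = 570.540

t(3,9)=4.270 V=570.540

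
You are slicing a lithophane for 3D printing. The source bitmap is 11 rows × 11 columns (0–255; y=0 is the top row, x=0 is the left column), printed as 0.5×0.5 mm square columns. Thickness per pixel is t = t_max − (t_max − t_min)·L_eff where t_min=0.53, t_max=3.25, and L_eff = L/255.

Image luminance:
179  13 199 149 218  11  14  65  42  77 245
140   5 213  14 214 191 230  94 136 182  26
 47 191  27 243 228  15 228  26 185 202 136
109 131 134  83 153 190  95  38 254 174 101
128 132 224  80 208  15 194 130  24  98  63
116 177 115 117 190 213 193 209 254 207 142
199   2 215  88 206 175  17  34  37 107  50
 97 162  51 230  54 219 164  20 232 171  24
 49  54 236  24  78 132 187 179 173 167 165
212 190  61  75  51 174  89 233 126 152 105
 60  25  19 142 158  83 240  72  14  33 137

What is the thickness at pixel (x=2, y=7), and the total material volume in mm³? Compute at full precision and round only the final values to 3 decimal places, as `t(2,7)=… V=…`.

t(2,7)=2.706 V=57.446

span = t_max - t_min = 3.25 - 0.53 = 2.720
L(2,7) = 51, L_eff = 51/255 = 0.200000
t(2,7) = 3.25 - 2.720·0.200000 = 2.706
Σt over all 11·11 pixels = 13787/60 ≈ 229.7833333
V = pitch²·Σt = 0.5²·13787/60 = 57.446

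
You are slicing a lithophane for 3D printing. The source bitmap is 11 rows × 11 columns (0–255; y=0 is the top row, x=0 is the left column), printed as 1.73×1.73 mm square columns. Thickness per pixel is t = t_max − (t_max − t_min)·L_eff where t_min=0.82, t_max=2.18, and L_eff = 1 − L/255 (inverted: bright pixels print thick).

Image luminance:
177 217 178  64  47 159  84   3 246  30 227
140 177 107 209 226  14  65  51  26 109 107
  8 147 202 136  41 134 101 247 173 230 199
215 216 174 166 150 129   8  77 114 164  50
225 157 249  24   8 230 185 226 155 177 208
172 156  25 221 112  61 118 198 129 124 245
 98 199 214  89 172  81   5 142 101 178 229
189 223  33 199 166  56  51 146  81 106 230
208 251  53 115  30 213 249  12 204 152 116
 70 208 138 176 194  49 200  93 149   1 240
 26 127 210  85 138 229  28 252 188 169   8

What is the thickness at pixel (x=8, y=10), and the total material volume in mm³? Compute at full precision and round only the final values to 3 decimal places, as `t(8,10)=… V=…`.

span = t_max - t_min = 2.18 - 0.82 = 1.360
L(8,10) = 188, L_eff = 1 - 188/255 = 0.262745 (inverted)
t(8,10) = 2.18 - 1.360·0.262745 = 1.823
Σt over all 11·11 pixels = 141287/750 ≈ 188.3826667
V = pitch²·Σt = 1.73²·141287/750 = 563.810

t(8,10)=1.823 V=563.810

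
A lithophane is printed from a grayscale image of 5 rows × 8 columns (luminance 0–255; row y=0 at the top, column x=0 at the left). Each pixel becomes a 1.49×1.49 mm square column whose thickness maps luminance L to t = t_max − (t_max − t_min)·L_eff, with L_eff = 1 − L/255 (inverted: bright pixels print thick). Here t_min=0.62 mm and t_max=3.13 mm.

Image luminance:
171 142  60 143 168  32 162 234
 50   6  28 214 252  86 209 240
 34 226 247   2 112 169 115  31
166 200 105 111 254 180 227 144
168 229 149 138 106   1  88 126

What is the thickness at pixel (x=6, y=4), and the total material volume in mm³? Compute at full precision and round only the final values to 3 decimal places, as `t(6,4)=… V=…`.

t(6,4)=1.486 V=175.795

span = t_max - t_min = 3.13 - 0.62 = 2.510
L(6,4) = 88, L_eff = 1 - 88/255 = 0.654902 (inverted)
t(6,4) = 3.13 - 2.510·0.654902 = 1.486
Σt over all 5·8 pixels = 4751/60 ≈ 79.1833333
V = pitch²·Σt = 1.49²·4751/60 = 175.795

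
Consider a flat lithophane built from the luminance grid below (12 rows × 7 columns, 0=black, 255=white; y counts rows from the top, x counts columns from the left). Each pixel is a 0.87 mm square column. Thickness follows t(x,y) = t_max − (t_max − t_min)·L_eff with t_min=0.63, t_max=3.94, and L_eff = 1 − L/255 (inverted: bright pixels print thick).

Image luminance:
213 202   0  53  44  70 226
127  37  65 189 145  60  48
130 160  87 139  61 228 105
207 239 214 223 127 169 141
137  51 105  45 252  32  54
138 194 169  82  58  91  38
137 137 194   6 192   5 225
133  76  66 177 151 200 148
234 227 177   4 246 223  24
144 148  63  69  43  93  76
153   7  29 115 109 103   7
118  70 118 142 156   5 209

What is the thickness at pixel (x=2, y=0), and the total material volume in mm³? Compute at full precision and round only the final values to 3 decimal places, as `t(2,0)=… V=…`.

span = t_max - t_min = 3.94 - 0.63 = 3.310
L(2,0) = 0, L_eff = 1 - 0/255 = 1.000000 (inverted)
t(2,0) = 3.94 - 3.310·1.000000 = 0.630
Σt over all 12·7 pixels = 2348597/12750 ≈ 184.2036863
V = pitch²·Σt = 0.87²·2348597/12750 = 139.424

t(2,0)=0.630 V=139.424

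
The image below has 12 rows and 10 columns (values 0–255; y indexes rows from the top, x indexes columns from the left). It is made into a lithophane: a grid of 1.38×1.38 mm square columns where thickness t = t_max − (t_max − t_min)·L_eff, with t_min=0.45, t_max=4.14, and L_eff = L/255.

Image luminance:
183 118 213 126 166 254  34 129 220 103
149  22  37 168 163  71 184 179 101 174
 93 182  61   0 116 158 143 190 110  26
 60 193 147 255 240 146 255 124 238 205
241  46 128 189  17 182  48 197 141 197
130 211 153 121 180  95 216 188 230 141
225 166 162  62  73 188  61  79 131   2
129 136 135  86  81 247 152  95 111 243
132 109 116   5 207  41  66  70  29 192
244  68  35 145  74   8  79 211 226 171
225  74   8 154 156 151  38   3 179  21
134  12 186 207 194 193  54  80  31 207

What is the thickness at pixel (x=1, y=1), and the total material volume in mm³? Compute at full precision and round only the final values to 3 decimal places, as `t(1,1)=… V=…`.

span = t_max - t_min = 4.14 - 0.45 = 3.690
L(1,1) = 22, L_eff = 22/255 = 0.086275
t(1,1) = 4.14 - 3.690·0.086275 = 3.822
Σt over all 12·10 pixels = 1134411/4250 ≈ 266.9202353
V = pitch²·Σt = 1.38²·1134411/4250 = 508.323

t(1,1)=3.822 V=508.323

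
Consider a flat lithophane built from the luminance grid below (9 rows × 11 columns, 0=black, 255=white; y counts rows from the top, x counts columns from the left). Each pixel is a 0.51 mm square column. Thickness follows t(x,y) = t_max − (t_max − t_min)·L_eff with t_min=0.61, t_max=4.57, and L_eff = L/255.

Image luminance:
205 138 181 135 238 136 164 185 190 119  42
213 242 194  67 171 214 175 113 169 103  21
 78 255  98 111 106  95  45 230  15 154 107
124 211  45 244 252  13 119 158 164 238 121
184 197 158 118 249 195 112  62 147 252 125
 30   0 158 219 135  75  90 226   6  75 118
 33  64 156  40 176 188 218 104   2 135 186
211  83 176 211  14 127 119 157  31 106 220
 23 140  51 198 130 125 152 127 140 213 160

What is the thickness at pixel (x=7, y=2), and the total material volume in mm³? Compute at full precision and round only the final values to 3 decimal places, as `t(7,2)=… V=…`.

t(7,2)=0.998 V=62.966

span = t_max - t_min = 4.57 - 0.61 = 3.960
L(7,2) = 230, L_eff = 230/255 = 0.901961
t(7,2) = 4.57 - 3.960·0.901961 = 0.998
Σt over all 9·11 pixels = 411543/1700 ≈ 242.0841176
V = pitch²·Σt = 0.51²·411543/1700 = 62.966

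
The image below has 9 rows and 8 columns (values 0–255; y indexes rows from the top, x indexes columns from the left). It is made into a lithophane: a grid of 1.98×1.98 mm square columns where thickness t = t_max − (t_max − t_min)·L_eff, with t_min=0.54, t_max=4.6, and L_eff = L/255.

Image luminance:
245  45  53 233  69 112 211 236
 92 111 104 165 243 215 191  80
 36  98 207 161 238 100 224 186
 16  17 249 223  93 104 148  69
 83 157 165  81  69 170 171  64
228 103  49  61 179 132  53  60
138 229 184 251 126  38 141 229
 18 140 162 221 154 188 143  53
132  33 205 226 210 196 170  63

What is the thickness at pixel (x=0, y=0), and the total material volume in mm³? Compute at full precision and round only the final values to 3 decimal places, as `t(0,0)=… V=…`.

span = t_max - t_min = 4.6 - 0.54 = 4.060
L(0,0) = 245, L_eff = 245/255 = 0.960784
t(0,0) = 4.6 - 4.060·0.960784 = 0.699
Σt over all 9·8 pixels = 2182853/12750 ≈ 171.2041569
V = pitch²·Σt = 1.98²·2182853/12750 = 671.189

t(0,0)=0.699 V=671.189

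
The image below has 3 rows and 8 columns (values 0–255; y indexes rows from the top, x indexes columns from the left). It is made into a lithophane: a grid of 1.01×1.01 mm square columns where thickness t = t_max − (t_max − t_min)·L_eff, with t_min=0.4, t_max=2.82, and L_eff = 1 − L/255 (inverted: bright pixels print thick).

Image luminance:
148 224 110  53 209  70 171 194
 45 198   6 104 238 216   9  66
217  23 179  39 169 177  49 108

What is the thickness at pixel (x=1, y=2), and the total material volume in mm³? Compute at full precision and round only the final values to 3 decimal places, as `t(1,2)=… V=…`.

span = t_max - t_min = 2.82 - 0.4 = 2.420
L(1,2) = 23, L_eff = 1 - 23/255 = 0.909804 (inverted)
t(1,2) = 2.82 - 2.420·0.909804 = 0.618
Σt over all 3·8 pixels = 244031/6375 ≈ 38.2793725
V = pitch²·Σt = 1.01²·244031/6375 = 39.049

t(1,2)=0.618 V=39.049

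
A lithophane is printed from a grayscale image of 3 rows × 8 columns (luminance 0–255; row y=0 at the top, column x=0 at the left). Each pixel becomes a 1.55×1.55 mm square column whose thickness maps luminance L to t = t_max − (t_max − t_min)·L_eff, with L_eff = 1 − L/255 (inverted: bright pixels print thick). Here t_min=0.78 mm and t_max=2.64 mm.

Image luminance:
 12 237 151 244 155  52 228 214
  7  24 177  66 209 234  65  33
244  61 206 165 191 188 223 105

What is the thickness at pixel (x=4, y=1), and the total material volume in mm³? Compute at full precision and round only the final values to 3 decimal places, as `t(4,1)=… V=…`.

t(4,1)=2.304 V=106.151

span = t_max - t_min = 2.64 - 0.78 = 1.860
L(4,1) = 209, L_eff = 1 - 209/255 = 0.180392 (inverted)
t(4,1) = 2.64 - 1.860·0.180392 = 2.304
Σt over all 3·8 pixels = 187781/4250 ≈ 44.1837647
V = pitch²·Σt = 1.55²·187781/4250 = 106.151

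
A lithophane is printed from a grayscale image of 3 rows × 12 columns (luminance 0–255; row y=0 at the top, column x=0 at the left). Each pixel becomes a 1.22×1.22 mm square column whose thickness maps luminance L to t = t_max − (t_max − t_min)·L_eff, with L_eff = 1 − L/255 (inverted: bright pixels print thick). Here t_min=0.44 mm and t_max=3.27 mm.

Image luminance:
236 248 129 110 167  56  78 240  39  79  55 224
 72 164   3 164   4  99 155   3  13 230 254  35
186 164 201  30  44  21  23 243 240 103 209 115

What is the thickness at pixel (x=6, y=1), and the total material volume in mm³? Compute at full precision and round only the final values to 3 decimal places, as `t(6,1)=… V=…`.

span = t_max - t_min = 3.27 - 0.44 = 2.830
L(6,1) = 155, L_eff = 1 - 155/255 = 0.392157 (inverted)
t(6,1) = 3.27 - 2.830·0.392157 = 2.160
Σt over all 3·12 pixels = 414827/6375 ≈ 65.0709020
V = pitch²·Σt = 1.22²·414827/6375 = 96.852

t(6,1)=2.160 V=96.852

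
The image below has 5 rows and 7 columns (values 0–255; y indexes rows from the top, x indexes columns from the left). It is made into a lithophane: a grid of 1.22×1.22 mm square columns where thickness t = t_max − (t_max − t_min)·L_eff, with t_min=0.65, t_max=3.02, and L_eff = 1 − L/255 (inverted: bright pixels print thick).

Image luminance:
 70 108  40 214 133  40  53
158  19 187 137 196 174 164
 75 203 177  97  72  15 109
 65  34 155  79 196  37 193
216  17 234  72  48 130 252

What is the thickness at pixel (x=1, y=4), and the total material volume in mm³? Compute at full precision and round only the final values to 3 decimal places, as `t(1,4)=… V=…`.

span = t_max - t_min = 3.02 - 0.65 = 2.370
L(1,4) = 17, L_eff = 1 - 17/255 = 0.933333 (inverted)
t(1,4) = 3.02 - 2.370·0.933333 = 0.808
Σt over all 5·7 pixels = 261363/4250 ≈ 61.4971765
V = pitch²·Σt = 1.22²·261363/4250 = 91.532

t(1,4)=0.808 V=91.532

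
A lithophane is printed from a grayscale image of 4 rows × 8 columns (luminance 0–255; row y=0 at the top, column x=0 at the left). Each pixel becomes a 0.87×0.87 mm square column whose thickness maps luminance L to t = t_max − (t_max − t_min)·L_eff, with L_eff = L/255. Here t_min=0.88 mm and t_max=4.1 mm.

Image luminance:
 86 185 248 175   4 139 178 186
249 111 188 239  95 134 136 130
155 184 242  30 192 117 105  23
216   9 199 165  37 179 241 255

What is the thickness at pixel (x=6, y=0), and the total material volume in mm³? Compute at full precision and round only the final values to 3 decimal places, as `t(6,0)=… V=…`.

span = t_max - t_min = 4.1 - 0.88 = 3.220
L(6,0) = 178, L_eff = 178/255 = 0.698039
t(6,0) = 4.1 - 3.220·0.698039 = 1.852
Σt over all 4·8 pixels = 447424/6375 ≈ 70.1841569
V = pitch²·Σt = 0.87²·447424/6375 = 53.122

t(6,0)=1.852 V=53.122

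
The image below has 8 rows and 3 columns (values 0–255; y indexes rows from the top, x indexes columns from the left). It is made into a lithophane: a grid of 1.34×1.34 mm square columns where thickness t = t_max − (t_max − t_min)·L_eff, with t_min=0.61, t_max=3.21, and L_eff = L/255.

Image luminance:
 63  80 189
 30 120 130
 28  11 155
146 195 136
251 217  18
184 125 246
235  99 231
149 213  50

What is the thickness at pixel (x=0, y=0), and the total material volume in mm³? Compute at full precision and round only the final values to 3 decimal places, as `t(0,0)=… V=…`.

span = t_max - t_min = 3.21 - 0.61 = 2.600
L(0,0) = 63, L_eff = 63/255 = 0.247059
t(0,0) = 3.21 - 2.600·0.247059 = 2.568
Σt over all 8·3 pixels = 55313/1275 ≈ 43.3827451
V = pitch²·Σt = 1.34²·55313/1275 = 77.898

t(0,0)=2.568 V=77.898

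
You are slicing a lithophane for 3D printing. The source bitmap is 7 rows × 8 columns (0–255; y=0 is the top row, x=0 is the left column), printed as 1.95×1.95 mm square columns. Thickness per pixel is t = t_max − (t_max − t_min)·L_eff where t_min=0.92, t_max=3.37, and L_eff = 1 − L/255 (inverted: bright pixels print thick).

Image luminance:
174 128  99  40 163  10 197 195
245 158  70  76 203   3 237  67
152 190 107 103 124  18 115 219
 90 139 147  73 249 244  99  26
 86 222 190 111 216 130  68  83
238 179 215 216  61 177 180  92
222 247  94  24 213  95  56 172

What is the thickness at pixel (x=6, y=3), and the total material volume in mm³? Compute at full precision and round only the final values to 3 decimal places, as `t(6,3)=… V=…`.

t(6,3)=1.871 V=478.932

span = t_max - t_min = 3.37 - 0.92 = 2.450
L(6,3) = 99, L_eff = 1 - 99/255 = 0.611765 (inverted)
t(6,3) = 3.37 - 2.450·0.611765 = 1.871
Σt over all 7·8 pixels = 128471/1020 ≈ 125.9519608
V = pitch²·Σt = 1.95²·128471/1020 = 478.932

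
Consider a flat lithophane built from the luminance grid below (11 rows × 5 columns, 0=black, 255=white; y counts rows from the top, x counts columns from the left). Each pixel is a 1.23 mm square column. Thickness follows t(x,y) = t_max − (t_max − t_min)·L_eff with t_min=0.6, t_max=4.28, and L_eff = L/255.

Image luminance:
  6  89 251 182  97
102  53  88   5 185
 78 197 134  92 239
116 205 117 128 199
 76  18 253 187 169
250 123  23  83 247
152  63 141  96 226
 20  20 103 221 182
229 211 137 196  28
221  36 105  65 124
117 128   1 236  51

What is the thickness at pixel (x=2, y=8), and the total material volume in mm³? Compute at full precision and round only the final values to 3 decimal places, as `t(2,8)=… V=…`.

t(2,8)=2.303 V=201.099

span = t_max - t_min = 4.28 - 0.6 = 3.680
L(2,8) = 137, L_eff = 137/255 = 0.537255
t(2,8) = 4.28 - 3.680·0.537255 = 2.303
Σt over all 11·5 pixels = 282461/2125 ≈ 132.9228235
V = pitch²·Σt = 1.23²·282461/2125 = 201.099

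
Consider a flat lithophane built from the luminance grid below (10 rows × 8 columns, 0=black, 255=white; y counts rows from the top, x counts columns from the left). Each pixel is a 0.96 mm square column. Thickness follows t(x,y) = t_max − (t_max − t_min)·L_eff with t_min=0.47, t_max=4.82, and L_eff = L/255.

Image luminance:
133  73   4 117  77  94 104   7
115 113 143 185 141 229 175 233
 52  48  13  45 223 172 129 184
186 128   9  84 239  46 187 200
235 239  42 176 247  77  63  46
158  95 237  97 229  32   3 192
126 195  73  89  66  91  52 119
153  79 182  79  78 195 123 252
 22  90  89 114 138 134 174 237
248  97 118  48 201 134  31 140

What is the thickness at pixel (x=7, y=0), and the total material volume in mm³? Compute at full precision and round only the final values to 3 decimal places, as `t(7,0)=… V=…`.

t(7,0)=4.701 V=197.793

span = t_max - t_min = 4.82 - 0.47 = 4.350
L(7,0) = 7, L_eff = 7/255 = 0.027451
t(7,0) = 4.82 - 4.350·0.027451 = 4.701
Σt over all 10·8 pixels = 364853/1700 ≈ 214.6194118
V = pitch²·Σt = 0.96²·364853/1700 = 197.793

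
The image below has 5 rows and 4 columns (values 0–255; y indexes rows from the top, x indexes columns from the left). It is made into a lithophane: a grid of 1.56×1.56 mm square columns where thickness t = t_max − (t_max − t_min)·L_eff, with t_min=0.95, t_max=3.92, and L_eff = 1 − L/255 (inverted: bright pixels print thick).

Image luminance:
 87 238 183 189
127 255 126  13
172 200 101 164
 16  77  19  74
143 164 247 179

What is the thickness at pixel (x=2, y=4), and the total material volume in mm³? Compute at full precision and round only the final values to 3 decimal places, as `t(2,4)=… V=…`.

t(2,4)=3.827 V=124.865

span = t_max - t_min = 3.92 - 0.95 = 2.970
L(2,4) = 247, L_eff = 1 - 247/255 = 0.031373 (inverted)
t(2,4) = 3.92 - 2.970·0.031373 = 3.827
Σt over all 5·4 pixels = 218063/4250 ≈ 51.3089412
V = pitch²·Σt = 1.56²·218063/4250 = 124.865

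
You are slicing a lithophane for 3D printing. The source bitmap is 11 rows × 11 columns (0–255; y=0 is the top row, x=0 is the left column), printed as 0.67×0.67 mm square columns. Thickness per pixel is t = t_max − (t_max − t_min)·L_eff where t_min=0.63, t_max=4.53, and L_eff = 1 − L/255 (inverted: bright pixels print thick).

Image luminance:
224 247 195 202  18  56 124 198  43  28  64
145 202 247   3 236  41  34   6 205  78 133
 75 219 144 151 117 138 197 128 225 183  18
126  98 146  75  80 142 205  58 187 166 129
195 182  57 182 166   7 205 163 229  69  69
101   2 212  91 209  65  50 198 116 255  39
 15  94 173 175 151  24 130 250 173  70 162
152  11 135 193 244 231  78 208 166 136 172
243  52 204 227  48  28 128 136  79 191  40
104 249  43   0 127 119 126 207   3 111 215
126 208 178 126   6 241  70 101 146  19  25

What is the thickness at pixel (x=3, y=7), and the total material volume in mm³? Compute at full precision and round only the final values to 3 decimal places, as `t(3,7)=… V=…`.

span = t_max - t_min = 4.53 - 0.63 = 3.900
L(3,7) = 193, L_eff = 1 - 193/255 = 0.243137 (inverted)
t(3,7) = 4.53 - 3.900·0.243137 = 3.582
Σt over all 11·11 pixels = 536933/1700 ≈ 315.8429412
V = pitch²·Σt = 0.67²·536933/1700 = 141.782

t(3,7)=3.582 V=141.782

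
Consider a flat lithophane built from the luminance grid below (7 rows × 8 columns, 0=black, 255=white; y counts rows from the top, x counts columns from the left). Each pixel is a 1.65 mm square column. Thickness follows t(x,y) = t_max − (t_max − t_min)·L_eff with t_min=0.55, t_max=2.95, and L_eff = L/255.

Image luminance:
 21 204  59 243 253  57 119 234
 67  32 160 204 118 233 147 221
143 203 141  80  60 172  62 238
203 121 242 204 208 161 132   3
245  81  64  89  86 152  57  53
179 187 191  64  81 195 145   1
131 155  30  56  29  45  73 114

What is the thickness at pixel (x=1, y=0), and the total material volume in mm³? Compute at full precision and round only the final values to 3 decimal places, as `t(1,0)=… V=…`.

t(1,0)=1.030 V=264.038

span = t_max - t_min = 2.95 - 0.55 = 2.400
L(1,0) = 204, L_eff = 204/255 = 0.800000
t(1,0) = 2.95 - 2.400·0.800000 = 1.030
Σt over all 7·8 pixels = 41218/425 ≈ 96.9835294
V = pitch²·Σt = 1.65²·41218/425 = 264.038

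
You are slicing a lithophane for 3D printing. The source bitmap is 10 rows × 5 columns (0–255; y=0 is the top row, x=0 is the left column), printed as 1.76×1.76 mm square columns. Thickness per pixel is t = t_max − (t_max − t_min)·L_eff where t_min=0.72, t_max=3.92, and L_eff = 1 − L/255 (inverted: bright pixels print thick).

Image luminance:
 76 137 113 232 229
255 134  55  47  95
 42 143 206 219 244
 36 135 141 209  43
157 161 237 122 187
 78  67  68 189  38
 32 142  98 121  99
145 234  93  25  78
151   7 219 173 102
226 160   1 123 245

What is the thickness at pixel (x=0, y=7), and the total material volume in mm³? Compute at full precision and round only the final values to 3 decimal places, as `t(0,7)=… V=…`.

t(0,7)=2.540 V=366.863

span = t_max - t_min = 3.92 - 0.72 = 3.200
L(0,7) = 145, L_eff = 1 - 145/255 = 0.431373 (inverted)
t(0,7) = 3.92 - 3.200·0.431373 = 2.540
Σt over all 10·5 pixels = 151004/1275 ≈ 118.4345098
V = pitch²·Σt = 1.76²·151004/1275 = 366.863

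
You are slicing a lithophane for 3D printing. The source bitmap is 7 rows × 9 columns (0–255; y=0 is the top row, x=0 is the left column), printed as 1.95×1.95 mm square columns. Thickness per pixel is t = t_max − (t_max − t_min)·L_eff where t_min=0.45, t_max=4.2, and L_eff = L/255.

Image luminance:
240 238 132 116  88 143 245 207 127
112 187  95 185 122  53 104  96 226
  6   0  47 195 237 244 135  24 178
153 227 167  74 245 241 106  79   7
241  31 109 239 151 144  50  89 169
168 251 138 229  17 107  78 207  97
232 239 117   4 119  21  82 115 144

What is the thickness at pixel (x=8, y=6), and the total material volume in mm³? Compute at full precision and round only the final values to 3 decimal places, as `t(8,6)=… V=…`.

t(8,6)=2.082 V=521.379

span = t_max - t_min = 4.2 - 0.45 = 3.750
L(8,6) = 144, L_eff = 144/255 = 0.564706
t(8,6) = 4.2 - 3.750·0.564706 = 2.082
Σt over all 7·9 pixels = 46619/340 ≈ 137.1147059
V = pitch²·Σt = 1.95²·46619/340 = 521.379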